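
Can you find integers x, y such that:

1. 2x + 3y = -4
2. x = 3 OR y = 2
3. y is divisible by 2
Yes

Take x = -5, y = 2. Substituting into each constraint:
  (1) 2(-5) + 3(2) = -4 ✓
  (2) y = 2, target 2 ✓ (second branch holds)
  (3) 2 = 2 × 1, remainder 0 ✓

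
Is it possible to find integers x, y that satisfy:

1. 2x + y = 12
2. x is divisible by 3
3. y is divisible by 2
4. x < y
Yes

Take x = 0, y = 12. Substituting into each constraint:
  (1) 2(0) + 12 = 12 ✓
  (2) 0 = 3 × 0, remainder 0 ✓
  (3) 12 = 2 × 6, remainder 0 ✓
  (4) 0 < 12 ✓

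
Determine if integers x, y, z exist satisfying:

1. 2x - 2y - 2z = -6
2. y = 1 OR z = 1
Yes

Take x = -2, y = 0, z = 1. Substituting into each constraint:
  (1) 2(-2) - 2(0) - 2(1) = -6 ✓
  (2) z = 1, target 1 ✓ (second branch holds)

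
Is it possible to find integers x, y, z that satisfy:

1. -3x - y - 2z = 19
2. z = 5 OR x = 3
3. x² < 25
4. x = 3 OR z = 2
Yes

Take x = 3, y = -28, z = 0. Substituting into each constraint:
  (1) -3(3) + 28 - 2(0) = 19 ✓
  (2) x = 3, target 3 ✓ (second branch holds)
  (3) x² = (3)² = 9, and 9 < 25 ✓
  (4) x = 3, target 3 ✓ (first branch holds)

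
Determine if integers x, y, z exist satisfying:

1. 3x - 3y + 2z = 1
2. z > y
Yes

Take x = 0, y = 1, z = 2. Substituting into each constraint:
  (1) 3(0) - 3(1) + 2(2) = 1 ✓
  (2) 2 > 1 ✓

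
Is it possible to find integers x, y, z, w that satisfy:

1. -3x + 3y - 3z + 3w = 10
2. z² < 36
No

Even the single constraint (-3x + 3y - 3z + 3w = 10) is infeasible over the integers.

  - -3x + 3y - 3z + 3w = 10: every term on the left is divisible by 3, so the LHS ≡ 0 (mod 3), but the RHS 10 is not — no integer solution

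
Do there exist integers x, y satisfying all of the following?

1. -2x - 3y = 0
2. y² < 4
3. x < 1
Yes

Take x = 0, y = 0. Substituting into each constraint:
  (1) -2(0) - 3(0) = 0 ✓
  (2) y² = (0)² = 0, and 0 < 4 ✓
  (3) 0 < 1 ✓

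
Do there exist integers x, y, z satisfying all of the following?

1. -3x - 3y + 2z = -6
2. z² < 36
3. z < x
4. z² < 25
Yes

Take x = 1, y = 1, z = 0. Substituting into each constraint:
  (1) -3(1) - 3(1) + 2(0) = -6 ✓
  (2) z² = (0)² = 0, and 0 < 36 ✓
  (3) 0 < 1 ✓
  (4) z² = (0)² = 0, and 0 < 25 ✓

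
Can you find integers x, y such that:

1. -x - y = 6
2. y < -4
Yes

Take x = 0, y = -6. Substituting into each constraint:
  (1) 0 + 6 = 6 ✓
  (2) -6 < -4 ✓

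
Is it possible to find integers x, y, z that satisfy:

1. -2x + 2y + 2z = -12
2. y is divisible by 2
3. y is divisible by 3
Yes

Take x = 6, y = 0, z = 0. Substituting into each constraint:
  (1) -2(6) + 2(0) + 2(0) = -12 ✓
  (2) 0 = 2 × 0, remainder 0 ✓
  (3) 0 = 3 × 0, remainder 0 ✓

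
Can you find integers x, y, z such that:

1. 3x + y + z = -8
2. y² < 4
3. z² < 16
Yes

Take x = -3, y = 1, z = 0. Substituting into each constraint:
  (1) 3(-3) + 1 + 0 = -8 ✓
  (2) y² = (1)² = 1, and 1 < 4 ✓
  (3) z² = (0)² = 0, and 0 < 16 ✓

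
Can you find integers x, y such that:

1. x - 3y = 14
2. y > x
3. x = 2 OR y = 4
No

The full constraint system is jointly infeasible over the integers. Each constraint and what it forces:

  - x - 3y = 14: is a linear equation tying the variables together
  - y > x: bounds one variable relative to another variable
  - x = 2 OR y = 4: forces a choice: either x = 2 or y = 4

Split on the disjunction (x = 2 OR y = 4):
  • If x = 2: the equation forces y = -4, giving (x, y) = (2, -4), which violates y > x.
  • If y = 4: the equation forces x = 26, giving (y, x) = (4, 26), which violates y > x.
Both branches are infeasible, so the system has no integer solution.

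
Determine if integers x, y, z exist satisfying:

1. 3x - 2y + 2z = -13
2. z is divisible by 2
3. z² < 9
Yes

Take x = 1, y = 8, z = 0. Substituting into each constraint:
  (1) 3(1) - 2(8) + 2(0) = -13 ✓
  (2) 0 = 2 × 0, remainder 0 ✓
  (3) z² = (0)² = 0, and 0 < 9 ✓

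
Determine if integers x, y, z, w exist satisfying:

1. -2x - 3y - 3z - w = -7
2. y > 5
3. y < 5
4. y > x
No

A contradictory subset is {y > 5, y < 5}. No integer assignment can satisfy these jointly:

  - y > 5: bounds one variable relative to a constant
  - y < 5: bounds one variable relative to a constant

Direct contradiction: the bounds on y require y ≥ 6 and y ≤ 4 simultaneously, which is empty.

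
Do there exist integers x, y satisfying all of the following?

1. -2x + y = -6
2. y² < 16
Yes

Take x = 3, y = 0. Substituting into each constraint:
  (1) -2(3) + 0 = -6 ✓
  (2) y² = (0)² = 0, and 0 < 16 ✓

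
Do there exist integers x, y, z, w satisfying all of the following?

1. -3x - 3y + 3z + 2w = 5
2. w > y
Yes

Take x = 0, y = 0, z = 1, w = 1. Substituting into each constraint:
  (1) -3(0) - 3(0) + 3(1) + 2(1) = 5 ✓
  (2) 1 > 0 ✓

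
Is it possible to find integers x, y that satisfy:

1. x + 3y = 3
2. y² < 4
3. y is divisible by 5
Yes

Take x = 3, y = 0. Substituting into each constraint:
  (1) 3 + 3(0) = 3 ✓
  (2) y² = (0)² = 0, and 0 < 4 ✓
  (3) 0 = 5 × 0, remainder 0 ✓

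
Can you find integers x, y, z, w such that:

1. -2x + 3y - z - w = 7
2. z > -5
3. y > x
Yes

Take x = -1, y = 0, z = 0, w = -5. Substituting into each constraint:
  (1) -2(-1) + 3(0) + 0 + 5 = 7 ✓
  (2) 0 > -5 ✓
  (3) 0 > -1 ✓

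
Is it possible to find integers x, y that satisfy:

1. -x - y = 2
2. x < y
Yes

Take x = -2, y = 0. Substituting into each constraint:
  (1) 2 + 0 = 2 ✓
  (2) -2 < 0 ✓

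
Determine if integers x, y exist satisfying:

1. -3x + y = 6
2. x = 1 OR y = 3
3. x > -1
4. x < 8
Yes

Take x = 1, y = 9. Substituting into each constraint:
  (1) -3(1) + 9 = 6 ✓
  (2) x = 1, target 1 ✓ (first branch holds)
  (3) 1 > -1 ✓
  (4) 1 < 8 ✓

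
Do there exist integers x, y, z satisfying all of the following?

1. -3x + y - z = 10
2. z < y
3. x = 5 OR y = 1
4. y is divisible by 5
Yes

Take x = 5, y = 0, z = -25. Substituting into each constraint:
  (1) -3(5) + 0 + 25 = 10 ✓
  (2) -25 < 0 ✓
  (3) x = 5, target 5 ✓ (first branch holds)
  (4) 0 = 5 × 0, remainder 0 ✓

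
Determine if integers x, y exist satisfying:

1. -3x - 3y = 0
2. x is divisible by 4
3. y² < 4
Yes

Take x = 0, y = 0. Substituting into each constraint:
  (1) -3(0) - 3(0) = 0 ✓
  (2) 0 = 4 × 0, remainder 0 ✓
  (3) y² = (0)² = 0, and 0 < 4 ✓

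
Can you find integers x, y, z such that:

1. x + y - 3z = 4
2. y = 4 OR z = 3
Yes

Take x = 13, y = 0, z = 3. Substituting into each constraint:
  (1) 13 + 0 - 3(3) = 4 ✓
  (2) z = 3, target 3 ✓ (second branch holds)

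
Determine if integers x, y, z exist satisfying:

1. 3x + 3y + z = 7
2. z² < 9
Yes

Take x = 0, y = 2, z = 1. Substituting into each constraint:
  (1) 3(0) + 3(2) + 1 = 7 ✓
  (2) z² = (1)² = 1, and 1 < 9 ✓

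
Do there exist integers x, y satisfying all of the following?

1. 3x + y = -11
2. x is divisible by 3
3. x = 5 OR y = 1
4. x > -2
No

The full constraint system is jointly infeasible over the integers. Each constraint and what it forces:

  - 3x + y = -11: is a linear equation tying the variables together
  - x is divisible by 3: restricts x to multiples of 3
  - x = 5 OR y = 1: forces a choice: either x = 5 or y = 1
  - x > -2: bounds one variable relative to a constant

Split on the disjunction (x = 5 OR y = 1):
  • If x = 5: this contradicts the divisibility constraint — 5 is not a multiple of 3.
  • If y = 1: with y = 1, writing x = 3x', every remaining term of the linear equation is divisible by 9, so the left side is ≡ 0 (mod 9); but the right side -12 ≡ 6 (mod 9). No integers can satisfy it.
Both branches are infeasible, so the system has no integer solution.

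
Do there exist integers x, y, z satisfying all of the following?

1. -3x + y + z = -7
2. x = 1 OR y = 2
Yes

Take x = 1, y = -4, z = 0. Substituting into each constraint:
  (1) -3(1) + (-4) + 0 = -7 ✓
  (2) x = 1, target 1 ✓ (first branch holds)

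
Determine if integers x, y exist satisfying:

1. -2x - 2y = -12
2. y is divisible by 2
Yes

Take x = 6, y = 0. Substituting into each constraint:
  (1) -2(6) - 2(0) = -12 ✓
  (2) 0 = 2 × 0, remainder 0 ✓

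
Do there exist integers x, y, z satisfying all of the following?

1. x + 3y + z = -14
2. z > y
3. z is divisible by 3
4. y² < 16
Yes

Take x = -11, y = -1, z = 0. Substituting into each constraint:
  (1) (-11) + 3(-1) + 0 = -14 ✓
  (2) 0 > -1 ✓
  (3) 0 = 3 × 0, remainder 0 ✓
  (4) y² = (-1)² = 1, and 1 < 16 ✓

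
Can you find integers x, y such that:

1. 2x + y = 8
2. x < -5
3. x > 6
No

A contradictory subset is {x < -5, x > 6}. No integer assignment can satisfy these jointly:

  - x < -5: bounds one variable relative to a constant
  - x > 6: bounds one variable relative to a constant

Direct contradiction: the bounds on x require x ≥ 7 and x ≤ -6 simultaneously, which is empty.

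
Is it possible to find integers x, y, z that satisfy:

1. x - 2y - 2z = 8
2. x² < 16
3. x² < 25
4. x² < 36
Yes

Take x = 0, y = -4, z = 0. Substituting into each constraint:
  (1) 0 - 2(-4) - 2(0) = 8 ✓
  (2) x² = (0)² = 0, and 0 < 16 ✓
  (3) x² = (0)² = 0, and 0 < 25 ✓
  (4) x² = (0)² = 0, and 0 < 36 ✓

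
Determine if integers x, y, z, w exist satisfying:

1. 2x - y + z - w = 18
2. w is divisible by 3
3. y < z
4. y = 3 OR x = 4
Yes

Take x = 4, y = -1, z = 0, w = -9. Substituting into each constraint:
  (1) 2(4) + 1 + 0 + 9 = 18 ✓
  (2) -9 = 3 × -3, remainder 0 ✓
  (3) -1 < 0 ✓
  (4) x = 4, target 4 ✓ (second branch holds)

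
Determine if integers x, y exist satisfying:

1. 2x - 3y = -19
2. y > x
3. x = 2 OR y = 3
Yes

Take x = -5, y = 3. Substituting into each constraint:
  (1) 2(-5) - 3(3) = -19 ✓
  (2) 3 > -5 ✓
  (3) y = 3, target 3 ✓ (second branch holds)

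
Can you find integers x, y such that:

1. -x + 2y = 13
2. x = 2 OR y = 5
Yes

Take x = -3, y = 5. Substituting into each constraint:
  (1) 3 + 2(5) = 13 ✓
  (2) y = 5, target 5 ✓ (second branch holds)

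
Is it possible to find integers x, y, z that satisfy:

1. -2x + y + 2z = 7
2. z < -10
Yes

Take x = 0, y = 29, z = -11. Substituting into each constraint:
  (1) -2(0) + 29 + 2(-11) = 7 ✓
  (2) -11 < -10 ✓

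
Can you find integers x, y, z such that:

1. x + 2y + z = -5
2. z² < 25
Yes

Take x = -5, y = 0, z = 0. Substituting into each constraint:
  (1) (-5) + 2(0) + 0 = -5 ✓
  (2) z² = (0)² = 0, and 0 < 25 ✓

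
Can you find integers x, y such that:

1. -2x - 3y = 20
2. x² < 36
Yes

Take x = -1, y = -6. Substituting into each constraint:
  (1) -2(-1) - 3(-6) = 20 ✓
  (2) x² = (-1)² = 1, and 1 < 36 ✓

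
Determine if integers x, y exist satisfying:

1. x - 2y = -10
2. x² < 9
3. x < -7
No

A contradictory subset is {x² < 9, x < -7}. No integer assignment can satisfy these jointly:

  - x² < 9: restricts x to |x| ≤ 2
  - x < -7: bounds one variable relative to a constant

Direct contradiction: the bounds on x require x ≥ -2 and x ≤ -8 simultaneously, which is empty.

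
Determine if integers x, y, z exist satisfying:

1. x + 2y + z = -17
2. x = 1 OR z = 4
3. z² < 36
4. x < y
Yes

Take x = -9, y = -6, z = 4. Substituting into each constraint:
  (1) (-9) + 2(-6) + 4 = -17 ✓
  (2) z = 4, target 4 ✓ (second branch holds)
  (3) z² = (4)² = 16, and 16 < 36 ✓
  (4) -9 < -6 ✓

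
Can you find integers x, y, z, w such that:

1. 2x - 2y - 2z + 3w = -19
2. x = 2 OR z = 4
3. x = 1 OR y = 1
Yes

Take x = 1, y = -1, z = 4, w = -5. Substituting into each constraint:
  (1) 2(1) - 2(-1) - 2(4) + 3(-5) = -19 ✓
  (2) z = 4, target 4 ✓ (second branch holds)
  (3) x = 1, target 1 ✓ (first branch holds)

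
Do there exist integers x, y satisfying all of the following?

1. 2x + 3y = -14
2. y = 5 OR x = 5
Yes

Take x = 5, y = -8. Substituting into each constraint:
  (1) 2(5) + 3(-8) = -14 ✓
  (2) x = 5, target 5 ✓ (second branch holds)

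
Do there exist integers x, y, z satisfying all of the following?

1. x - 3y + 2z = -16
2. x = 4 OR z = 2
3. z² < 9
Yes

Take x = -20, y = 0, z = 2. Substituting into each constraint:
  (1) (-20) - 3(0) + 2(2) = -16 ✓
  (2) z = 2, target 2 ✓ (second branch holds)
  (3) z² = (2)² = 4, and 4 < 9 ✓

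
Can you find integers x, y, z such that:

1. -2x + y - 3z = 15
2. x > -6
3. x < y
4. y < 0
Yes

Take x = -2, y = -1, z = -4. Substituting into each constraint:
  (1) -2(-2) + (-1) - 3(-4) = 15 ✓
  (2) -2 > -6 ✓
  (3) -2 < -1 ✓
  (4) -1 < 0 ✓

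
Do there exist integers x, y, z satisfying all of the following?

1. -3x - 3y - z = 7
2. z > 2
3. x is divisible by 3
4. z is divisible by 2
Yes

Take x = 3, y = -8, z = 8. Substituting into each constraint:
  (1) -3(3) - 3(-8) + (-8) = 7 ✓
  (2) 8 > 2 ✓
  (3) 3 = 3 × 1, remainder 0 ✓
  (4) 8 = 2 × 4, remainder 0 ✓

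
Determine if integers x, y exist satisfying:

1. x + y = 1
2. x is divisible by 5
Yes

Take x = 0, y = 1. Substituting into each constraint:
  (1) 0 + 1 = 1 ✓
  (2) 0 = 5 × 0, remainder 0 ✓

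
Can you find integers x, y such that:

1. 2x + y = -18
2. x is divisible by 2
Yes

Take x = 0, y = -18. Substituting into each constraint:
  (1) 2(0) + (-18) = -18 ✓
  (2) 0 = 2 × 0, remainder 0 ✓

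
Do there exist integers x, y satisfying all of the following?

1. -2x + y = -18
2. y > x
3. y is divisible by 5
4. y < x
No

A contradictory subset is {y > x, y < x}. No integer assignment can satisfy these jointly:

  - y > x: bounds one variable relative to another variable
  - y < x: bounds one variable relative to another variable

Direct contradiction: y > x and x > y cannot both hold.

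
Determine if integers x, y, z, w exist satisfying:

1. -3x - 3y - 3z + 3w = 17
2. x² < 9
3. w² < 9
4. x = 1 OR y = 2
No

Even the single constraint (-3x - 3y - 3z + 3w = 17) is infeasible over the integers.

  - -3x - 3y - 3z + 3w = 17: every term on the left is divisible by 3, so the LHS ≡ 0 (mod 3), but the RHS 17 is not — no integer solution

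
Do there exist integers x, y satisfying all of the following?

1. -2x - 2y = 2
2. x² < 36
Yes

Take x = 0, y = -1. Substituting into each constraint:
  (1) -2(0) - 2(-1) = 2 ✓
  (2) x² = (0)² = 0, and 0 < 36 ✓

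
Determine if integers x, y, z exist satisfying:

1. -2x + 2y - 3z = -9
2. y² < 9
Yes

Take x = 0, y = 0, z = 3. Substituting into each constraint:
  (1) -2(0) + 2(0) - 3(3) = -9 ✓
  (2) y² = (0)² = 0, and 0 < 9 ✓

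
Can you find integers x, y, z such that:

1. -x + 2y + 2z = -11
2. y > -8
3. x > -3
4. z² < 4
Yes

Take x = 1, y = -5, z = 0. Substituting into each constraint:
  (1) (-1) + 2(-5) + 2(0) = -11 ✓
  (2) -5 > -8 ✓
  (3) 1 > -3 ✓
  (4) z² = (0)² = 0, and 0 < 4 ✓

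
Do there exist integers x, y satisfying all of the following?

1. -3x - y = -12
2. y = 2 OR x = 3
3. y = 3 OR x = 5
Yes

Take x = 3, y = 3. Substituting into each constraint:
  (1) -3(3) + (-3) = -12 ✓
  (2) x = 3, target 3 ✓ (second branch holds)
  (3) y = 3, target 3 ✓ (first branch holds)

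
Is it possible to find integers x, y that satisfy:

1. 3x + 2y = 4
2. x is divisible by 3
Yes

Take x = 0, y = 2. Substituting into each constraint:
  (1) 3(0) + 2(2) = 4 ✓
  (2) 0 = 3 × 0, remainder 0 ✓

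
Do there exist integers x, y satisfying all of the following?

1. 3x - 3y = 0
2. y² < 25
Yes

Take x = 0, y = 0. Substituting into each constraint:
  (1) 3(0) - 3(0) = 0 ✓
  (2) y² = (0)² = 0, and 0 < 25 ✓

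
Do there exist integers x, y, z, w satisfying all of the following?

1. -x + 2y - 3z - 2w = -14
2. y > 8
Yes

Take x = 0, y = 9, z = 0, w = 16. Substituting into each constraint:
  (1) 0 + 2(9) - 3(0) - 2(16) = -14 ✓
  (2) 9 > 8 ✓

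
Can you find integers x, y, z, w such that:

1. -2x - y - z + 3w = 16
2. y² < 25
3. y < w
Yes

Take x = -8, y = -1, z = 1, w = 0. Substituting into each constraint:
  (1) -2(-8) + 1 + (-1) + 3(0) = 16 ✓
  (2) y² = (-1)² = 1, and 1 < 25 ✓
  (3) -1 < 0 ✓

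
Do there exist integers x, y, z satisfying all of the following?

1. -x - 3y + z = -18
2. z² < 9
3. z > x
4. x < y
Yes

Take x = -3, y = 7, z = 0. Substituting into each constraint:
  (1) 3 - 3(7) + 0 = -18 ✓
  (2) z² = (0)² = 0, and 0 < 9 ✓
  (3) 0 > -3 ✓
  (4) -3 < 7 ✓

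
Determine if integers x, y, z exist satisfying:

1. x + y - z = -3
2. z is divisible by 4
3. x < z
Yes

Take x = -1, y = -2, z = 0. Substituting into each constraint:
  (1) (-1) + (-2) + 0 = -3 ✓
  (2) 0 = 4 × 0, remainder 0 ✓
  (3) -1 < 0 ✓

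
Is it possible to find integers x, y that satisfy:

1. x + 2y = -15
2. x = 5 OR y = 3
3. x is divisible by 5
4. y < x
Yes

Take x = 5, y = -10. Substituting into each constraint:
  (1) 5 + 2(-10) = -15 ✓
  (2) x = 5, target 5 ✓ (first branch holds)
  (3) 5 = 5 × 1, remainder 0 ✓
  (4) -10 < 5 ✓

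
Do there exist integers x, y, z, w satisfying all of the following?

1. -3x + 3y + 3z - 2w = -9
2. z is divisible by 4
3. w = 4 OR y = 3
Yes

Take x = 4, y = 3, z = 0, w = 3. Substituting into each constraint:
  (1) -3(4) + 3(3) + 3(0) - 2(3) = -9 ✓
  (2) 0 = 4 × 0, remainder 0 ✓
  (3) y = 3, target 3 ✓ (second branch holds)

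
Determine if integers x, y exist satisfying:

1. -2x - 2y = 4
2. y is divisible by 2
Yes

Take x = -2, y = 0. Substituting into each constraint:
  (1) -2(-2) - 2(0) = 4 ✓
  (2) 0 = 2 × 0, remainder 0 ✓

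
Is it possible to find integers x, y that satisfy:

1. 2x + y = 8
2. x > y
Yes

Take x = 3, y = 2. Substituting into each constraint:
  (1) 2(3) + 2 = 8 ✓
  (2) 3 > 2 ✓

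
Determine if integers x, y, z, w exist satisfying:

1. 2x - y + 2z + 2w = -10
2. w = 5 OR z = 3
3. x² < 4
Yes

Take x = 0, y = 0, z = 3, w = -8. Substituting into each constraint:
  (1) 2(0) + 0 + 2(3) + 2(-8) = -10 ✓
  (2) z = 3, target 3 ✓ (second branch holds)
  (3) x² = (0)² = 0, and 0 < 4 ✓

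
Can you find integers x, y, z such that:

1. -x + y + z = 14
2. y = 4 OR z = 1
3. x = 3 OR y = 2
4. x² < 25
Yes

Take x = 3, y = 4, z = 13. Substituting into each constraint:
  (1) (-3) + 4 + 13 = 14 ✓
  (2) y = 4, target 4 ✓ (first branch holds)
  (3) x = 3, target 3 ✓ (first branch holds)
  (4) x² = (3)² = 9, and 9 < 25 ✓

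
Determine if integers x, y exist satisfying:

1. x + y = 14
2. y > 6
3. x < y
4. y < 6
No

A contradictory subset is {y > 6, y < 6}. No integer assignment can satisfy these jointly:

  - y > 6: bounds one variable relative to a constant
  - y < 6: bounds one variable relative to a constant

Direct contradiction: the bounds on y require y ≥ 7 and y ≤ 5 simultaneously, which is empty.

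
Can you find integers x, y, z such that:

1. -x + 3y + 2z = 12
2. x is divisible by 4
Yes

Take x = 0, y = 0, z = 6. Substituting into each constraint:
  (1) 0 + 3(0) + 2(6) = 12 ✓
  (2) 0 = 4 × 0, remainder 0 ✓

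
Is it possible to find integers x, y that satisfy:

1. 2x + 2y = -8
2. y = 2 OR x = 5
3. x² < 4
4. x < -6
No

A contradictory subset is {2x + 2y = -8, y = 2 OR x = 5, x < -6}. No integer assignment can satisfy these jointly:

  - 2x + 2y = -8: is a linear equation tying the variables together
  - y = 2 OR x = 5: forces a choice: either y = 2 or x = 5
  - x < -6: bounds one variable relative to a constant

Split on the disjunction (y = 2 OR x = 5):
  • If y = 2: the equation forces x = -6, which contradicts the bound x ≤ -7.
  • If x = 5: this contradicts the bound x ≤ -7.
Both branches are infeasible, so the system has no integer solution.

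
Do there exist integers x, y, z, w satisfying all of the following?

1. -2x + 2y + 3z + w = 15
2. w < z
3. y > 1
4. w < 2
Yes

Take x = -6, y = 2, z = 0, w = -1. Substituting into each constraint:
  (1) -2(-6) + 2(2) + 3(0) + (-1) = 15 ✓
  (2) -1 < 0 ✓
  (3) 2 > 1 ✓
  (4) -1 < 2 ✓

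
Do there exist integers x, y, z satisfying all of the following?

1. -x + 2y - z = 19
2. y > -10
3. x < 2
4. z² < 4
Yes

Take x = 0, y = 10, z = 1. Substituting into each constraint:
  (1) 0 + 2(10) + (-1) = 19 ✓
  (2) 10 > -10 ✓
  (3) 0 < 2 ✓
  (4) z² = (1)² = 1, and 1 < 4 ✓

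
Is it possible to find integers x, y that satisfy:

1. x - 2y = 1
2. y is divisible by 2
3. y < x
Yes

Take x = 1, y = 0. Substituting into each constraint:
  (1) 1 - 2(0) = 1 ✓
  (2) 0 = 2 × 0, remainder 0 ✓
  (3) 0 < 1 ✓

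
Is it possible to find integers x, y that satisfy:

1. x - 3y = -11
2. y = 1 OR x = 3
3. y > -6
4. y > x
Yes

Take x = -8, y = 1. Substituting into each constraint:
  (1) (-8) - 3(1) = -11 ✓
  (2) y = 1, target 1 ✓ (first branch holds)
  (3) 1 > -6 ✓
  (4) 1 > -8 ✓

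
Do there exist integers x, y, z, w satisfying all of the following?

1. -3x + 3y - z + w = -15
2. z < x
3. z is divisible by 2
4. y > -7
Yes

Take x = 1, y = -4, z = 0, w = 0. Substituting into each constraint:
  (1) -3(1) + 3(-4) + 0 + 0 = -15 ✓
  (2) 0 < 1 ✓
  (3) 0 = 2 × 0, remainder 0 ✓
  (4) -4 > -7 ✓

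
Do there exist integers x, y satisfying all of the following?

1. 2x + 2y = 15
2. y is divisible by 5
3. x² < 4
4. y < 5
No

Even the single constraint (2x + 2y = 15) is infeasible over the integers.

  - 2x + 2y = 15: every term on the left is divisible by 2, so the LHS ≡ 0 (mod 2), but the RHS 15 is not — no integer solution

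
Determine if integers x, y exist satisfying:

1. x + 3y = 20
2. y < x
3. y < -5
Yes

Take x = 38, y = -6. Substituting into each constraint:
  (1) 38 + 3(-6) = 20 ✓
  (2) -6 < 38 ✓
  (3) -6 < -5 ✓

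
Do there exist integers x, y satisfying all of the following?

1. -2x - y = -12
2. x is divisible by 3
Yes

Take x = 0, y = 12. Substituting into each constraint:
  (1) -2(0) + (-12) = -12 ✓
  (2) 0 = 3 × 0, remainder 0 ✓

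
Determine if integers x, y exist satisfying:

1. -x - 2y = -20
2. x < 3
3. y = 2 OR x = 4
No

The full constraint system is jointly infeasible over the integers. Each constraint and what it forces:

  - -x - 2y = -20: is a linear equation tying the variables together
  - x < 3: bounds one variable relative to a constant
  - y = 2 OR x = 4: forces a choice: either y = 2 or x = 4

Split on the disjunction (y = 2 OR x = 4):
  • If y = 2: the equation forces x = 16, which contradicts the bound x ≤ 2.
  • If x = 4: this contradicts the bound x ≤ 2.
Both branches are infeasible, so the system has no integer solution.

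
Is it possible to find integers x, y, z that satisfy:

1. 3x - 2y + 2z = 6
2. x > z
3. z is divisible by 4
Yes

Take x = 2, y = 0, z = 0. Substituting into each constraint:
  (1) 3(2) - 2(0) + 2(0) = 6 ✓
  (2) 2 > 0 ✓
  (3) 0 = 4 × 0, remainder 0 ✓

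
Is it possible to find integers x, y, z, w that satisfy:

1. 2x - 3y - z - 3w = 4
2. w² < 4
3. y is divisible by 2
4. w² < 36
Yes

Take x = 2, y = 0, z = 0, w = 0. Substituting into each constraint:
  (1) 2(2) - 3(0) + 0 - 3(0) = 4 ✓
  (2) w² = (0)² = 0, and 0 < 4 ✓
  (3) 0 = 2 × 0, remainder 0 ✓
  (4) w² = (0)² = 0, and 0 < 36 ✓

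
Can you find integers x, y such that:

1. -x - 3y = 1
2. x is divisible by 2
Yes

Take x = 2, y = -1. Substituting into each constraint:
  (1) (-2) - 3(-1) = 1 ✓
  (2) 2 = 2 × 1, remainder 0 ✓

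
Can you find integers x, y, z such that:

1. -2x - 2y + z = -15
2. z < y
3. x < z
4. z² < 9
Yes

Take x = 0, y = 8, z = 1. Substituting into each constraint:
  (1) -2(0) - 2(8) + 1 = -15 ✓
  (2) 1 < 8 ✓
  (3) 0 < 1 ✓
  (4) z² = (1)² = 1, and 1 < 9 ✓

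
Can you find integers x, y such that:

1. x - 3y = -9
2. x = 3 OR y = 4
Yes

Take x = 3, y = 4. Substituting into each constraint:
  (1) 3 - 3(4) = -9 ✓
  (2) x = 3, target 3 ✓ (first branch holds)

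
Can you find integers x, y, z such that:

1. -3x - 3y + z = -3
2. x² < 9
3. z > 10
Yes

Take x = 0, y = 5, z = 12. Substituting into each constraint:
  (1) -3(0) - 3(5) + 12 = -3 ✓
  (2) x² = (0)² = 0, and 0 < 9 ✓
  (3) 12 > 10 ✓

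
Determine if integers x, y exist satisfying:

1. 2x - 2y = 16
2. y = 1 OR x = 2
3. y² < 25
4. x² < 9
No

A contradictory subset is {2x - 2y = 16, y² < 25, x² < 9}. No integer assignment can satisfy these jointly:

  - 2x - 2y = 16: is a linear equation tying the variables together
  - y² < 25: restricts y to |y| ≤ 4
  - x² < 9: restricts x to |x| ≤ 2

Range argument: with x ∈ [-2, 2], y ∈ [-4, 4], the left side of the equation is at most 12, but the right side is 16 > 12. No integer solution exists.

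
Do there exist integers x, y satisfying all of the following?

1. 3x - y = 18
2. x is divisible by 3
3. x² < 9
Yes

Take x = 0, y = -18. Substituting into each constraint:
  (1) 3(0) + 18 = 18 ✓
  (2) 0 = 3 × 0, remainder 0 ✓
  (3) x² = (0)² = 0, and 0 < 9 ✓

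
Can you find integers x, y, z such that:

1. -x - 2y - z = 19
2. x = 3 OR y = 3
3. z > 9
Yes

Take x = -35, y = 3, z = 10. Substituting into each constraint:
  (1) 35 - 2(3) + (-10) = 19 ✓
  (2) y = 3, target 3 ✓ (second branch holds)
  (3) 10 > 9 ✓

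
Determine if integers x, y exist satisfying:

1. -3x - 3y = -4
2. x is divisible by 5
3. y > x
No

Even the single constraint (-3x - 3y = -4) is infeasible over the integers.

  - -3x - 3y = -4: every term on the left is divisible by 3, so the LHS ≡ 0 (mod 3), but the RHS -4 is not — no integer solution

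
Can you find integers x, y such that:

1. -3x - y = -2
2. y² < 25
Yes

Take x = 0, y = 2. Substituting into each constraint:
  (1) -3(0) + (-2) = -2 ✓
  (2) y² = (2)² = 4, and 4 < 25 ✓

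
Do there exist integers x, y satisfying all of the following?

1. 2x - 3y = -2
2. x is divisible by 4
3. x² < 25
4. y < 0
Yes

Take x = -4, y = -2. Substituting into each constraint:
  (1) 2(-4) - 3(-2) = -2 ✓
  (2) -4 = 4 × -1, remainder 0 ✓
  (3) x² = (-4)² = 16, and 16 < 25 ✓
  (4) -2 < 0 ✓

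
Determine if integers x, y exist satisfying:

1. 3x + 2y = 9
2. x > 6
Yes

Take x = 7, y = -6. Substituting into each constraint:
  (1) 3(7) + 2(-6) = 9 ✓
  (2) 7 > 6 ✓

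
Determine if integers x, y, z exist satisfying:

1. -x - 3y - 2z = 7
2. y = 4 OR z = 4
Yes

Take x = -19, y = 4, z = 0. Substituting into each constraint:
  (1) 19 - 3(4) - 2(0) = 7 ✓
  (2) y = 4, target 4 ✓ (first branch holds)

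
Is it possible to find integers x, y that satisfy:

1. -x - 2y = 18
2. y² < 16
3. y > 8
No

A contradictory subset is {y² < 16, y > 8}. No integer assignment can satisfy these jointly:

  - y² < 16: restricts y to |y| ≤ 3
  - y > 8: bounds one variable relative to a constant

Direct contradiction: the bounds on y require y ≥ 9 and y ≤ 3 simultaneously, which is empty.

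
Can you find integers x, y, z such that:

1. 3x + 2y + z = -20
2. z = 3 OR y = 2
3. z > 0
Yes

Take x = -11, y = 5, z = 3. Substituting into each constraint:
  (1) 3(-11) + 2(5) + 3 = -20 ✓
  (2) z = 3, target 3 ✓ (first branch holds)
  (3) 3 > 0 ✓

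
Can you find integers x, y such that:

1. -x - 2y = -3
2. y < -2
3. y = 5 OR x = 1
No

The full constraint system is jointly infeasible over the integers. Each constraint and what it forces:

  - -x - 2y = -3: is a linear equation tying the variables together
  - y < -2: bounds one variable relative to a constant
  - y = 5 OR x = 1: forces a choice: either y = 5 or x = 1

Split on the disjunction (y = 5 OR x = 1):
  • If y = 5: this contradicts the bound y ≤ -3.
  • If x = 1: the equation forces y = 1, which contradicts the bound y ≤ -3.
Both branches are infeasible, so the system has no integer solution.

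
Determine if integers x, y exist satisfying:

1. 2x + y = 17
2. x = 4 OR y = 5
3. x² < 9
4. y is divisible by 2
No

A contradictory subset is {x = 4 OR y = 5, x² < 9, y is divisible by 2}. No integer assignment can satisfy these jointly:

  - x = 4 OR y = 5: forces a choice: either x = 4 or y = 5
  - x² < 9: restricts x to |x| ≤ 2
  - y is divisible by 2: restricts y to multiples of 2

Split on the disjunction (x = 4 OR y = 5):
  • If x = 4: this contradicts x² < 9, which requires |x| ≤ 2.
  • If y = 5: this contradicts the divisibility constraint — 5 is not a multiple of 2.
Both branches are infeasible, so the system has no integer solution.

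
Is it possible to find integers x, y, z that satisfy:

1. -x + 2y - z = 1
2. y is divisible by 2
Yes

Take x = -1, y = 0, z = 0. Substituting into each constraint:
  (1) 1 + 2(0) + 0 = 1 ✓
  (2) 0 = 2 × 0, remainder 0 ✓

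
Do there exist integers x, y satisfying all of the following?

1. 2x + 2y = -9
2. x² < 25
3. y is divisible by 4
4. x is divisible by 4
No

Even the single constraint (2x + 2y = -9) is infeasible over the integers.

  - 2x + 2y = -9: every term on the left is divisible by 2, so the LHS ≡ 0 (mod 2), but the RHS -9 is not — no integer solution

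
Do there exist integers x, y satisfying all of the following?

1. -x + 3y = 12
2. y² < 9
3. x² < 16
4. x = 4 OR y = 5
No

A contradictory subset is {y² < 9, x² < 16, x = 4 OR y = 5}. No integer assignment can satisfy these jointly:

  - y² < 9: restricts y to |y| ≤ 2
  - x² < 16: restricts x to |x| ≤ 3
  - x = 4 OR y = 5: forces a choice: either x = 4 or y = 5

Split on the disjunction (x = 4 OR y = 5):
  • If x = 4: this contradicts x² < 16, which requires |x| ≤ 3.
  • If y = 5: this contradicts y² < 9, which requires |y| ≤ 2.
Both branches are infeasible, so the system has no integer solution.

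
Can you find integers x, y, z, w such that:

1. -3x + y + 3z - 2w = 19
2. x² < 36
Yes

Take x = 1, y = 0, z = 0, w = -11. Substituting into each constraint:
  (1) -3(1) + 0 + 3(0) - 2(-11) = 19 ✓
  (2) x² = (1)² = 1, and 1 < 36 ✓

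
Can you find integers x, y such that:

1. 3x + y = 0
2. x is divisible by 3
Yes

Take x = 0, y = 0. Substituting into each constraint:
  (1) 3(0) + 0 = 0 ✓
  (2) 0 = 3 × 0, remainder 0 ✓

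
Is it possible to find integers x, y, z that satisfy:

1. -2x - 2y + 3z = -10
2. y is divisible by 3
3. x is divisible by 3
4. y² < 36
No

A contradictory subset is {-2x - 2y + 3z = -10, y is divisible by 3, x is divisible by 3}. No integer assignment can satisfy these jointly:

  - -2x - 2y + 3z = -10: is a linear equation tying the variables together
  - y is divisible by 3: restricts y to multiples of 3
  - x is divisible by 3: restricts x to multiples of 3

Modular obstruction: writing x = 3x' and writing y = 3y', every remaining term of the linear equation is divisible by 3, so the left side is ≡ 0 (mod 3); but the right side -10 ≡ 2 (mod 3). No integers can satisfy it.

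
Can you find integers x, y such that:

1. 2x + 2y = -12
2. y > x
Yes

Take x = -6, y = 0. Substituting into each constraint:
  (1) 2(-6) + 2(0) = -12 ✓
  (2) 0 > -6 ✓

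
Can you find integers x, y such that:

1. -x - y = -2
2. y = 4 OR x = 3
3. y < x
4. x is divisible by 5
No

The full constraint system is jointly infeasible over the integers. Each constraint and what it forces:

  - -x - y = -2: is a linear equation tying the variables together
  - y = 4 OR x = 3: forces a choice: either y = 4 or x = 3
  - y < x: bounds one variable relative to another variable
  - x is divisible by 5: restricts x to multiples of 5

Split on the disjunction (y = 4 OR x = 3):
  • If y = 4: with y = 4, writing x = 5x', every remaining term of the linear equation is divisible by 5, so the left side is ≡ 0 (mod 5); but the right side 2 ≡ 2 (mod 5). No integers can satisfy it.
  • If x = 3: this contradicts the divisibility constraint — 3 is not a multiple of 5.
Both branches are infeasible, so the system has no integer solution.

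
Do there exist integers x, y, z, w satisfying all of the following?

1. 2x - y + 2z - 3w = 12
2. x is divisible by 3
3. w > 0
Yes

Take x = 0, y = -15, z = 0, w = 1. Substituting into each constraint:
  (1) 2(0) + 15 + 2(0) - 3(1) = 12 ✓
  (2) 0 = 3 × 0, remainder 0 ✓
  (3) 1 > 0 ✓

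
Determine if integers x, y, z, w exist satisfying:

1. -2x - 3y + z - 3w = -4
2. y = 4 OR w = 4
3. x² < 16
Yes

Take x = -2, y = 0, z = 4, w = 4. Substituting into each constraint:
  (1) -2(-2) - 3(0) + 4 - 3(4) = -4 ✓
  (2) w = 4, target 4 ✓ (second branch holds)
  (3) x² = (-2)² = 4, and 4 < 16 ✓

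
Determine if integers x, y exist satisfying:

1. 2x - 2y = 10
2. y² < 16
Yes

Take x = 5, y = 0. Substituting into each constraint:
  (1) 2(5) - 2(0) = 10 ✓
  (2) y² = (0)² = 0, and 0 < 16 ✓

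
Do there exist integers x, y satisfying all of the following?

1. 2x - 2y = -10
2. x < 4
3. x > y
No

A contradictory subset is {2x - 2y = -10, x > y}. No integer assignment can satisfy these jointly:

  - 2x - 2y = -10: is a linear equation tying the variables together
  - x > y: bounds one variable relative to another variable

From the equation, x − y = -5, i.e. x − y = -5; but x > y requires x − y ≥ 1. Contradiction.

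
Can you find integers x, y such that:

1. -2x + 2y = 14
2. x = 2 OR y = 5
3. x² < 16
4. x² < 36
Yes

Take x = -2, y = 5. Substituting into each constraint:
  (1) -2(-2) + 2(5) = 14 ✓
  (2) y = 5, target 5 ✓ (second branch holds)
  (3) x² = (-2)² = 4, and 4 < 16 ✓
  (4) x² = (-2)² = 4, and 4 < 36 ✓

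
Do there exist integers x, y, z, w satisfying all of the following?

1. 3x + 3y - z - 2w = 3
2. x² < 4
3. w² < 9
Yes

Take x = 0, y = 1, z = 0, w = 0. Substituting into each constraint:
  (1) 3(0) + 3(1) + 0 - 2(0) = 3 ✓
  (2) x² = (0)² = 0, and 0 < 4 ✓
  (3) w² = (0)² = 0, and 0 < 9 ✓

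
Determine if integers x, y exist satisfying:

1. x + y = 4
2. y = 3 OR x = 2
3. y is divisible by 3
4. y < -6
No

A contradictory subset is {x + y = 4, y = 3 OR x = 2, y < -6}. No integer assignment can satisfy these jointly:

  - x + y = 4: is a linear equation tying the variables together
  - y = 3 OR x = 2: forces a choice: either y = 3 or x = 2
  - y < -6: bounds one variable relative to a constant

Split on the disjunction (y = 3 OR x = 2):
  • If y = 3: this contradicts the bound y ≤ -7.
  • If x = 2: the equation forces y = 2, which contradicts the bound y ≤ -7.
Both branches are infeasible, so the system has no integer solution.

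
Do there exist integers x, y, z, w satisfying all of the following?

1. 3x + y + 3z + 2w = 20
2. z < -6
Yes

Take x = 13, y = 2, z = -7, w = 0. Substituting into each constraint:
  (1) 3(13) + 2 + 3(-7) + 2(0) = 20 ✓
  (2) -7 < -6 ✓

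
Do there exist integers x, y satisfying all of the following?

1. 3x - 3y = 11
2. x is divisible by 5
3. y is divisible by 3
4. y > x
No

Even the single constraint (3x - 3y = 11) is infeasible over the integers.

  - 3x - 3y = 11: every term on the left is divisible by 3, so the LHS ≡ 0 (mod 3), but the RHS 11 is not — no integer solution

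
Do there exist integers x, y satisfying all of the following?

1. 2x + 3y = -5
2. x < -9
Yes

Take x = -10, y = 5. Substituting into each constraint:
  (1) 2(-10) + 3(5) = -5 ✓
  (2) -10 < -9 ✓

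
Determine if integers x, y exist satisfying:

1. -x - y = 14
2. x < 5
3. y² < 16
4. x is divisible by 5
Yes

Take x = -15, y = 1. Substituting into each constraint:
  (1) 15 + (-1) = 14 ✓
  (2) -15 < 5 ✓
  (3) y² = (1)² = 1, and 1 < 16 ✓
  (4) -15 = 5 × -3, remainder 0 ✓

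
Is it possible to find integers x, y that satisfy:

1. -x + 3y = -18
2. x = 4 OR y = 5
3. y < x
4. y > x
No

A contradictory subset is {y < x, y > x}. No integer assignment can satisfy these jointly:

  - y < x: bounds one variable relative to another variable
  - y > x: bounds one variable relative to another variable

Direct contradiction: x > y and y > x cannot both hold.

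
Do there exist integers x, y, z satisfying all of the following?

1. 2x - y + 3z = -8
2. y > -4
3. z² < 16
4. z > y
Yes

Take x = -7, y = 0, z = 2. Substituting into each constraint:
  (1) 2(-7) + 0 + 3(2) = -8 ✓
  (2) 0 > -4 ✓
  (3) z² = (2)² = 4, and 4 < 16 ✓
  (4) 2 > 0 ✓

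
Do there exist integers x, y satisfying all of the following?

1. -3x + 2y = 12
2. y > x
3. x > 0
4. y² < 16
No

A contradictory subset is {-3x + 2y = 12, x > 0, y² < 16}. No integer assignment can satisfy these jointly:

  - -3x + 2y = 12: is a linear equation tying the variables together
  - x > 0: bounds one variable relative to a constant
  - y² < 16: restricts y to |y| ≤ 3

Range argument: with x ∈ [1, ∞], y ∈ [-3, 3], the left side of the equation is at most 3, but the right side is 12 > 3. No integer solution exists.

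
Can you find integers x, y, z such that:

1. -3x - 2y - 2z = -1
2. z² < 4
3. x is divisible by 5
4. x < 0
Yes

Take x = -95, y = 142, z = 1. Substituting into each constraint:
  (1) -3(-95) - 2(142) - 2(1) = -1 ✓
  (2) z² = (1)² = 1, and 1 < 4 ✓
  (3) -95 = 5 × -19, remainder 0 ✓
  (4) -95 < 0 ✓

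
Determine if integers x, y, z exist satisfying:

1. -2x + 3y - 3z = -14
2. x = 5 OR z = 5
Yes

Take x = 7, y = 5, z = 5. Substituting into each constraint:
  (1) -2(7) + 3(5) - 3(5) = -14 ✓
  (2) z = 5, target 5 ✓ (second branch holds)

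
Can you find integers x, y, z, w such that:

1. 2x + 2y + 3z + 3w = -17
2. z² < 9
Yes

Take x = 2, y = 0, z = 0, w = -7. Substituting into each constraint:
  (1) 2(2) + 2(0) + 3(0) + 3(-7) = -17 ✓
  (2) z² = (0)² = 0, and 0 < 9 ✓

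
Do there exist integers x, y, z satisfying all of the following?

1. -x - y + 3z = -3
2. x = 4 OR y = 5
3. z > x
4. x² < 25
Yes

Take x = 4, y = 14, z = 5. Substituting into each constraint:
  (1) (-4) + (-14) + 3(5) = -3 ✓
  (2) x = 4, target 4 ✓ (first branch holds)
  (3) 5 > 4 ✓
  (4) x² = (4)² = 16, and 16 < 25 ✓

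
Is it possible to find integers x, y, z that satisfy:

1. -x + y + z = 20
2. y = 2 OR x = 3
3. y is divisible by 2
Yes

Take x = 0, y = 2, z = 18. Substituting into each constraint:
  (1) 0 + 2 + 18 = 20 ✓
  (2) y = 2, target 2 ✓ (first branch holds)
  (3) 2 = 2 × 1, remainder 0 ✓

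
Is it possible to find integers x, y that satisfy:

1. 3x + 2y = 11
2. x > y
Yes

Take x = 3, y = 1. Substituting into each constraint:
  (1) 3(3) + 2(1) = 11 ✓
  (2) 3 > 1 ✓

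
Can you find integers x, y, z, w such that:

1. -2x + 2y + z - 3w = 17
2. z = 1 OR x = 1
Yes

Take x = -8, y = 0, z = 1, w = 0. Substituting into each constraint:
  (1) -2(-8) + 2(0) + 1 - 3(0) = 17 ✓
  (2) z = 1, target 1 ✓ (first branch holds)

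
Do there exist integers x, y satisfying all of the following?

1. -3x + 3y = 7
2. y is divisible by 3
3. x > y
No

Even the single constraint (-3x + 3y = 7) is infeasible over the integers.

  - -3x + 3y = 7: every term on the left is divisible by 3, so the LHS ≡ 0 (mod 3), but the RHS 7 is not — no integer solution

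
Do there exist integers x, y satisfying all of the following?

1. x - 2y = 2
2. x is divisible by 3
Yes

Take x = 0, y = -1. Substituting into each constraint:
  (1) 0 - 2(-1) = 2 ✓
  (2) 0 = 3 × 0, remainder 0 ✓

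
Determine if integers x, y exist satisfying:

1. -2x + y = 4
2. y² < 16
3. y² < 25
Yes

Take x = -2, y = 0. Substituting into each constraint:
  (1) -2(-2) + 0 = 4 ✓
  (2) y² = (0)² = 0, and 0 < 16 ✓
  (3) y² = (0)² = 0, and 0 < 25 ✓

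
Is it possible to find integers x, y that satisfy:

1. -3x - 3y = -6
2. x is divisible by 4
Yes

Take x = 0, y = 2. Substituting into each constraint:
  (1) -3(0) - 3(2) = -6 ✓
  (2) 0 = 4 × 0, remainder 0 ✓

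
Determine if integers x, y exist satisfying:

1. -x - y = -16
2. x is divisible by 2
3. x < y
Yes

Take x = 0, y = 16. Substituting into each constraint:
  (1) 0 + (-16) = -16 ✓
  (2) 0 = 2 × 0, remainder 0 ✓
  (3) 0 < 16 ✓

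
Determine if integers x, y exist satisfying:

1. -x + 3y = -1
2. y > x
Yes

Take x = -2, y = -1. Substituting into each constraint:
  (1) 2 + 3(-1) = -1 ✓
  (2) -1 > -2 ✓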